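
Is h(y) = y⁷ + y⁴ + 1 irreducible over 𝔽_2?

Yes

Check for roots in 𝔽_2: h(0) = 1; h(1) = 1.
No roots, so no linear factors.
Monic irreducibles of degree 2 over GF(2): y² + y + 1.
None of them divide h (all give nonzero remainder).
Monic irreducibles of degree 3 over GF(2): y³ + y + 1, y³ + y² + 1.
None of them divide h (all give nonzero remainder).
No irreducible factor of degree ≤ 3 exists, so h is irreducible over GF(2).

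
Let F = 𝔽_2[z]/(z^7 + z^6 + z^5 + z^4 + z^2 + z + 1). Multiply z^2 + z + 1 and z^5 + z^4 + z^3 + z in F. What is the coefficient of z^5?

Multiply in 𝔽_2[z]: (z^2 + z + 1)·(z^5 + z^4 + z^3 + z) = z^7 + z^5 + z^2 + z.
Reduce using z^7 ≡ z^6 + z^5 + z^4 + z^2 + z + 1 (mod z^7 + z^6 + z^5 + z^4 + z^2 + z + 1).
Reduced: z^6 + z^4 + 1.

0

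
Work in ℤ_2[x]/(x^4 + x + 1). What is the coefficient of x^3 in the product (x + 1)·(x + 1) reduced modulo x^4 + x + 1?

0

Multiply in ℤ_2[x]: (x + 1)·(x + 1) = x^2 + 1.
Reduced: x^2 + 1.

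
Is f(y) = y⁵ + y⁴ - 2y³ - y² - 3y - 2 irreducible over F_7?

No

Check for roots in F_7: f(0) = 5; f(1) = 1; f(2) = 6; f(3) = 5; f(4) = 2; f(5) = 0 → root; f(6) = 2.
f(5) = 0, so (y − 5) divides f(y); f is reducible.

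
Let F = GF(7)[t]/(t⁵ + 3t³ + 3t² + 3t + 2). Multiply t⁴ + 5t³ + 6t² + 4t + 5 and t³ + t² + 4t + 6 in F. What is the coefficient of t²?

Multiply in GF(7)[t]: (t⁴ + 5t³ + 6t² + 4t + 5)·(t³ + t² + 4t + 6) = t⁷ + 6t⁶ + t⁵ + t⁴ + t² + 2t + 2.
Reduce using t⁵ ≡ 4t³ + 4t² + 4t + 5 (mod t⁵ + 3t³ + 3t² + 3t + 2).
Reduced: t⁴ + 6t³ + t² + 3t + 6.

1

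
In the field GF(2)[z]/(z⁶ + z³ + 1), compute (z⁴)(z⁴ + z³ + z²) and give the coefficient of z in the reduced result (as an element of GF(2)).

1

Multiply in GF(2)[z]: (z⁴)·(z⁴ + z³ + z²) = z⁸ + z⁷ + z⁶.
Reduce using z⁶ ≡ z³ + 1 (mod z⁶ + z³ + 1).
Reduced: z⁵ + z⁴ + z³ + z² + z + 1.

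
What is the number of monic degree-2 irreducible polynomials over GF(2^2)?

6

x^(4^2) − x is the product of all monic irreducibles of degree dividing 2; Möbius inversion gives N = (1/2) Σ μ(2/d)·4^d.
Divisors of 2: 1, 2; μ(2/d) for each: -1, 1.
Σ = − 4^1 + 4^2 = 12.
N = 12/2 = 6.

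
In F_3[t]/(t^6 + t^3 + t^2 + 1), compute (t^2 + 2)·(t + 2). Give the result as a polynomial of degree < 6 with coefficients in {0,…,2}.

t^3 + 2t^2 + 2t + 1

Multiply in F_3[t]: (t^2 + 2)·(t + 2) = t^3 + 2t^2 + 2t + 1.
Reduced: t^3 + 2t^2 + 2t + 1.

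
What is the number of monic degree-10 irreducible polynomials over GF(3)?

5880

The number of monic irreducibles of degree 10 over GF(3) is (1/10)·Σ_{d∣10} μ(10/d) 3^d.
Divisors of 10: 1, 2, 5, 10; μ(10/d) for each: 1, -1, -1, 1.
Σ = 3^1 − 3^2 − 3^5 + 3^10 = 58800.
N = 58800/10 = 5880.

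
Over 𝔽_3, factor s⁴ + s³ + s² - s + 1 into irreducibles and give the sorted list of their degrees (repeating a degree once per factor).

Write f(s) = s⁴ + s³ + s² - s + 1.
Roots in 𝔽_3: f(0) = 1; f(1) = 0 → root; f(2) = 0 → root.
Linear factors from roots: (s - 1), (s + 1).
Complete factorization: f(s) = (s + 1)·(s - 1)·(s² + s - 1).
Factor degrees with multiplicity: 1 + 1 + 2 = 4.

1, 1, 2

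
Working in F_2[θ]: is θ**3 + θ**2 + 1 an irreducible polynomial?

Yes

Write m(θ) = θ**3 + θ**2 + 1.
Check for roots in F_2: m(0) = 1; m(1) = 1.
No roots. A degree-3 polynomial over a field with no linear factor is irreducible.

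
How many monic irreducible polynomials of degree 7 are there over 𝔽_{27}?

x^(27^7) − x is the product of all monic irreducibles of degree dividing 7; Möbius inversion gives N = (1/7) Σ μ(7/d)·27^d.
Divisors of 7: 1, 7; μ(7/d) for each: -1, 1.
Σ = − 27^1 + 27^7 = 10460353176.
N = 10460353176/7 = 1494336168.

1494336168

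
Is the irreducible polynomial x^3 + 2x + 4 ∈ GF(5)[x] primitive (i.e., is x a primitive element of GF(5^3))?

No

Write f(x) = x^3 + 2x + 4.
|GF(5^3)^×| = 5^3 − 1 = 124. Prime factorization: 124 = 2^2·31.
f is primitive ⇔ x has order 124 in GF(5)[x]/(f), i.e. x^(124/q) ≠ 1 for each prime q | 124.
x^(62) mod f = 1
x^(4) mod f = 3x^2 + x.
Since x^(62) = 1, the order of x divides 62 < 124; not primitive.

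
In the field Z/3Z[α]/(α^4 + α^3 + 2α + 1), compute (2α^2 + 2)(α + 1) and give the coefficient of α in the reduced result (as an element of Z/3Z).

Multiply in Z/3Z[α]: (2α^2 + 2)·(α + 1) = 2α^3 + 2α^2 + 2α + 2.
Reduced: 2α^3 + 2α^2 + 2α + 2.

2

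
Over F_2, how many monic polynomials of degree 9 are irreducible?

x^(2^9) − x is the product of all monic irreducibles of degree dividing 9; Möbius inversion gives N = (1/9) Σ μ(9/d)·2^d.
Divisors of 9: 1, 3, 9; μ(9/d) for each: 0, -1, 1.
Σ = − 2^3 + 2^9 = 504.
N = 504/9 = 56.

56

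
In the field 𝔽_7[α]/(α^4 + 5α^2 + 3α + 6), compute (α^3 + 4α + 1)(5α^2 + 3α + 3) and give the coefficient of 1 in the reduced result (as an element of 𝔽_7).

6

Multiply in 𝔽_7[α]: (α^3 + 4α + 1)·(5α^2 + 3α + 3) = 5α^5 + 3α^4 + 2α^3 + 3α^2 + α + 3.
Reduce using α^4 ≡ 2α^2 + 4α + 1 (mod α^4 + 5α^2 + 3α + 6).
Reduced: 5α^3 + α^2 + 4α + 6.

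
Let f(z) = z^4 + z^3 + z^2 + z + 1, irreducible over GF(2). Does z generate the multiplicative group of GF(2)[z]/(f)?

No

|GF(2^4)^×| = 2^4 − 1 = 15. Prime factorization: 15 = 3·5.
f is primitive ⇔ z has order 15 in GF(2)[z]/(f), i.e. z^(15/q) ≠ 1 for each prime q | 15.
z^(5) mod f = 1
z^(3) mod f = z^3.
Since z^(5) = 1, the order of z divides 5 < 15; not primitive.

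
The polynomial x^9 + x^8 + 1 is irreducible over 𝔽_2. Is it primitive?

Write f(x) = x^9 + x^8 + 1.
|GF(2^9)^×| = 2^9 − 1 = 511. Prime factorization: 511 = 7·73.
f is primitive ⇔ x has order 511 in GF(2)[x]/(f), i.e. x^(511/q) ≠ 1 for each prime q | 511.
x^(73) mod f = 1
x^(7) mod f = x^7.
Since x^(73) = 1, the order of x divides 73 < 511; not primitive.

No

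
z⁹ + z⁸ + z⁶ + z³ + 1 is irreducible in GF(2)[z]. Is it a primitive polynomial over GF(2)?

Write f(z) = z⁹ + z⁸ + z⁶ + z³ + 1.
|GF(2^9)^×| = 2^9 − 1 = 511. Prime factorization: 511 = 7·73.
f is primitive ⇔ z has order 511 in GF(2)[z]/(f), i.e. z^(511/q) ≠ 1 for each prime q | 511.
z^(73) mod f = 1
z^(7) mod f = z⁷.
Since z^(73) = 1, the order of z divides 73 < 511; not primitive.

No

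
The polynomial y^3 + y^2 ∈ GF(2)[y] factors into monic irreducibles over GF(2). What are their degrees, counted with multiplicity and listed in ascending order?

1, 1, 1

Write g(y) = y^3 + y^2.
Roots in GF(2): g(0) = 0 → root; g(1) = 0 → root.
Linear factors from roots: (y), (y + 1).
Complete factorization: g(y) = (y + 1)·(y)^2.
Factor degrees with multiplicity: 1 + 1 + 1 = 3.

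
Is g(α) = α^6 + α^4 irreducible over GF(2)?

No

Check for roots in GF(2): g(0) = 0 → root; g(1) = 0 → root.
g(0) = 0, so (α) divides g(α); g is reducible.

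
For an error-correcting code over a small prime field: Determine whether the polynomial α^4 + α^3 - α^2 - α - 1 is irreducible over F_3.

Yes

Write g(α) = α^4 + α^3 - α^2 - α - 1.
Check for roots in F_3: g(0) = 2; g(1) = 2; g(2) = 2.
No roots, so no linear factors.
Monic irreducibles of degree 2 over GF(3): α^2 + 1, α^2 + α - 1, α^2 - α - 1.
None of them divide g (all give nonzero remainder).
No irreducible factor of degree ≤ 2 exists, so g is irreducible over GF(3).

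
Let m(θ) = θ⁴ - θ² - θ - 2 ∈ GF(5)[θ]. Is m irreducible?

Check for roots in GF(5): m(0) = 3; m(1) = 2; m(2) = 3; m(3) = 2; m(4) = 4.
No roots, so no linear factors.
Degree-2 irreducible divisors: test the 10 monic irreducibles of degree 2 over GF(5).
None of them divide m (all give nonzero remainder).
No irreducible factor of degree ≤ 2 exists, so m is irreducible over GF(5).

Yes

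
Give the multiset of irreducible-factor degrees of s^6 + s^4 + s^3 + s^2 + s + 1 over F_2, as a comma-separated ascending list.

1, 1, 4

Write f(s) = s^6 + s^4 + s^3 + s^2 + s + 1.
Roots in F_2: f(0) = 1; f(1) = 0 → root.
Linear factors from roots: (s + 1).
Complete factorization: f(s) = (s + 1)^2·(s^4 + s + 1).
Factor degrees with multiplicity: 1 + 1 + 4 = 6.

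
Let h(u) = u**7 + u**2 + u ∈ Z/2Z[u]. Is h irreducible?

Check for roots in Z/2Z: h(0) = 0 → root; h(1) = 1.
h(0) = 0, so (u) divides h(u); h is reducible.

No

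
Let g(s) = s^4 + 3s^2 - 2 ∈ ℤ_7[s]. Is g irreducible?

Yes

Check for roots in ℤ_7: g(0) = 5; g(1) = 2; g(2) = 5; g(3) = 1; g(4) = 1; g(5) = 5; g(6) = 2.
No roots, so no linear factors.
Degree-2 irreducible divisors: test the 21 monic irreducibles of degree 2 over GF(7).
None of them divide g (all give nonzero remainder).
No irreducible factor of degree ≤ 2 exists, so g is irreducible over GF(7).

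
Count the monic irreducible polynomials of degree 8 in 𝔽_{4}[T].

8160

x^(4^8) − x is the product of all monic irreducibles of degree dividing 8; Möbius inversion gives N = (1/8) Σ μ(8/d)·4^d.
Divisors of 8: 1, 2, 4, 8; μ(8/d) for each: 0, 0, -1, 1.
Σ = − 4^4 + 4^8 = 65280.
N = 65280/8 = 8160.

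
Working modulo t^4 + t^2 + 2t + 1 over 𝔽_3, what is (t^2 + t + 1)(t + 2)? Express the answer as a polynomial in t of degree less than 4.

Multiply in 𝔽_3[t]: (t^2 + t + 1)·(t + 2) = t^3 + 2.
Reduced: t^3 + 2.

t^3 + 2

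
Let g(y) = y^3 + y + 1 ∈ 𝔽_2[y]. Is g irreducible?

Check for roots in 𝔽_2: g(0) = 1; g(1) = 1.
No roots. A degree-3 polynomial over a field with no linear factor is irreducible.

Yes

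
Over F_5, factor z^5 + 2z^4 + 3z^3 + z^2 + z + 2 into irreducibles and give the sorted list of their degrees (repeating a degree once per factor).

Write h(z) = z^5 + 2z^4 + 3z^3 + z^2 + z + 2.
Roots in F_5: h(0) = 2; h(1) = 0 → root; h(2) = 1; h(3) = 0 → root; h(4) = 0 → root.
Linear factors from roots: (z + 4), (z + 2), (z + 1).
Complete factorization: h(z) = (z + 2)·(z + 1)^2·(z + 4)^2.
Factor degrees with multiplicity: 1 + 1 + 1 + 1 + 1 = 5.

1, 1, 1, 1, 1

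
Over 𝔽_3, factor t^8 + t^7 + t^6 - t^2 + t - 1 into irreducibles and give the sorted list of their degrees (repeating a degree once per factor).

Write h(t) = t^8 + t^7 + t^6 - t^2 + t - 1.
Roots in 𝔽_3: h(0) = 2; h(1) = 2; h(2) = 1.
Complete factorization: h(t) = (t^2 + 1)·(t^2 - t - 1)·(t^4 - t^3 + t + 1).
Factor degrees with multiplicity: 2 + 2 + 4 = 8.

2, 2, 4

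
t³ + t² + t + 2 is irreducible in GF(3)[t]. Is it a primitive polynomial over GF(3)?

No

Write f(t) = t³ + t² + t + 2.
|GF(3^3)^×| = 3^3 − 1 = 26. Prime factorization: 26 = 2·13.
f is primitive ⇔ t has order 26 in GF(3)[t]/(f), i.e. t^(26/q) ≠ 1 for each prime q | 26.
t^(13) mod f = 1
t^(2) mod f = t².
Since t^(13) = 1, the order of t divides 13 < 26; not primitive.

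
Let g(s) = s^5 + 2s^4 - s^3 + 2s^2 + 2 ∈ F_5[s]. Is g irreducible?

Yes

Check for roots in F_5: g(0) = 2; g(1) = 1; g(2) = 1; g(3) = 3; g(4) = 1.
No roots, so no linear factors.
Degree-2 irreducible divisors: test the 10 monic irreducibles of degree 2 over GF(5).
None of them divide g (all give nonzero remainder).
No irreducible factor of degree ≤ 2 exists, so g is irreducible over GF(5).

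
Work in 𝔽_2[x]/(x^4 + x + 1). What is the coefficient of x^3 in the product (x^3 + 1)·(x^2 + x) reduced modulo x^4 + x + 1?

Multiply in 𝔽_2[x]: (x^3 + 1)·(x^2 + x) = x^5 + x^4 + x^2 + x.
Reduce using x^4 ≡ x + 1 (mod x^4 + x + 1).
Reduced: x + 1.

0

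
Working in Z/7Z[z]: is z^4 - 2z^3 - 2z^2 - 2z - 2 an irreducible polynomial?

Write g(z) = z^4 - 2z^3 - 2z^2 - 2z - 2.
Check for roots in Z/7Z: g(0) = 5; g(1) = 0 → root; g(2) = 0 → root; g(3) = 1; g(4) = 2; g(5) = 5; g(6) = 1.
g(1) = 0, so (z − 1) divides g(z); g is reducible.

No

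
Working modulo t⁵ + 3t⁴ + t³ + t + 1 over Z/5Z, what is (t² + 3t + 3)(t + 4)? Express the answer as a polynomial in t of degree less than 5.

Multiply in Z/5Z[t]: (t² + 3t + 3)·(t + 4) = t³ + 2t² + 2.
Reduced: t³ + 2t² + 2.

t^3 + 2t^2 + 2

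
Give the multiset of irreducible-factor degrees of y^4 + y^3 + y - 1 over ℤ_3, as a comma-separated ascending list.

Write f(y) = y^4 + y^3 + y - 1.
Roots in ℤ_3: f(0) = 2; f(1) = 2; f(2) = 1.
Complete factorization: f(y) = (y^2 + 1)·(y^2 + y - 1).
Factor degrees with multiplicity: 2 + 2 = 4.

2, 2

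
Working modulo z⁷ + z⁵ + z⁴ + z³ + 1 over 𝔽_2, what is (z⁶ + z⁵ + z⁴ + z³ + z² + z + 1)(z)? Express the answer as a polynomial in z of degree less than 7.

z^6 + z^2 + z + 1

Multiply in 𝔽_2[z]: (z⁶ + z⁵ + z⁴ + z³ + z² + z + 1)·(z) = z⁷ + z⁶ + z⁵ + z⁴ + z³ + z² + z.
Reduce using z⁷ ≡ z⁵ + z⁴ + z³ + 1 (mod z⁷ + z⁵ + z⁴ + z³ + 1).
Reduced: z⁶ + z² + z + 1.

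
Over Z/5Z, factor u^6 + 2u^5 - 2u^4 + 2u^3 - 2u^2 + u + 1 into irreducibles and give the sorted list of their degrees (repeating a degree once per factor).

6

Write h(u) = u^6 + 2u^5 - 2u^4 + 2u^3 - 2u^2 + u + 1.
Roots in Z/5Z: h(0) = 1; h(1) = 3; h(2) = 2; h(3) = 3; h(4) = 3.
Complete factorization: h(u) = (u^6 + 2u^5 - 2u^4 + 2u^3 - 2u^2 + u + 1).
Factor degrees with multiplicity: 6 = 6.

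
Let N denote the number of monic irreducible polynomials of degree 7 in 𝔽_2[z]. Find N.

18

Gauss's count: N_{2}(7) = (1/7) Σ_{d|7} μ(7/d)·2^d.
Divisors of 7: 1, 7; μ(7/d) for each: -1, 1.
Σ = − 2^1 + 2^7 = 126.
N = 126/7 = 18.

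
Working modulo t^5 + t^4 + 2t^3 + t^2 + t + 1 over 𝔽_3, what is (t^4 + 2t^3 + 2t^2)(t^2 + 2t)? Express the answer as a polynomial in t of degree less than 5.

Multiply in 𝔽_3[t]: (t^4 + 2t^3 + 2t^2)·(t^2 + 2t) = t^6 + t^5 + t^3.
Reduce using t^5 ≡ 2t^4 + t^3 + 2t^2 + 2t + 2 (mod t^5 + t^4 + 2t^3 + t^2 + t + 1).
Reduced: t^4 + 2t^2 + 2t.

t^4 + 2t^2 + 2t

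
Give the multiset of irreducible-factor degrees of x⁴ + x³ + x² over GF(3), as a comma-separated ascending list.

Write h(x) = x⁴ + x³ + x².
Roots in GF(3): h(0) = 0 → root; h(1) = 0 → root; h(2) = 1.
Linear factors from roots: (x), (x - 1).
Complete factorization: h(x) = (x)^2·(x - 1)^2.
Factor degrees with multiplicity: 1 + 1 + 1 + 1 = 4.

1, 1, 1, 1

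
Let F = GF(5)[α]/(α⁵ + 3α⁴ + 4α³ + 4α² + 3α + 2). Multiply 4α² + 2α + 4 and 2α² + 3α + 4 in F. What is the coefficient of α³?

Multiply in GF(5)[α]: (4α² + 2α + 4)·(2α² + 3α + 4) = 3α⁴ + α³ + 1.
Reduced: 3α⁴ + α³ + 1.

1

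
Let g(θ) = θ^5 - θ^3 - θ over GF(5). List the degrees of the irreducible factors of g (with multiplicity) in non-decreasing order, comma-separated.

Roots in GF(5): g(0) = 0 → root; g(1) = 4; g(2) = 2; g(3) = 3; g(4) = 1.
Linear factors from roots: (θ).
Complete factorization: g(θ) = (θ)·(θ^2 + 2)^2.
Factor degrees with multiplicity: 1 + 2 + 2 = 5.

1, 2, 2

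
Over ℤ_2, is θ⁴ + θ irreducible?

Write g(θ) = θ⁴ + θ.
Check for roots in ℤ_2: g(0) = 0 → root; g(1) = 0 → root.
g(0) = 0, so (θ) divides g(θ); g is reducible.

No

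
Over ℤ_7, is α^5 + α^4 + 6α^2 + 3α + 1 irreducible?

No

Write f(α) = α^5 + α^4 + 6α^2 + 3α + 1.
Check for roots in ℤ_7: f(0) = 1; f(1) = 5; f(2) = 2; f(3) = 3; f(4) = 3; f(5) = 3; f(6) = 4.
No roots, so no linear factors.
Degree-2 irreducible divisors: test the 21 monic irreducibles of degree 2 over GF(7).
α^2 + 2 divides f: f(α) = (α^2 + 2)·(α^3 + α^2 + 5α + 4).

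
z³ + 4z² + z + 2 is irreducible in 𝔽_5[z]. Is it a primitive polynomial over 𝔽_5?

Yes

Write f(z) = z³ + 4z² + z + 2.
|GF(5^3)^×| = 5^3 − 1 = 124. Prime factorization: 124 = 2^2·31.
f is primitive ⇔ z has order 124 in GF(5)[z]/(f), i.e. z^(124/q) ≠ 1 for each prime q | 124.
z^(62) mod f = 4.
z^(4) mod f = 2z + 3.
None equal 1, so z has full order 124; f is primitive.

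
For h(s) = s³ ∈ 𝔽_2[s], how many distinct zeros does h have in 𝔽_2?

Evaluate at each of the 2 elements of 𝔽_2:
h(0) = 0 → root; h(1) = 1.
Roots: {0}.

1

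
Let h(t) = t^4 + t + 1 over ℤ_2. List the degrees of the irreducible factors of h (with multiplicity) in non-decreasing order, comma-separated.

Roots in ℤ_2: h(0) = 1; h(1) = 1.
Complete factorization: h(t) = (t^4 + t + 1).
Factor degrees with multiplicity: 4 = 4.

4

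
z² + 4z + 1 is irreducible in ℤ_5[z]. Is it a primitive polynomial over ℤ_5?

No

Write f(z) = z² + 4z + 1.
|GF(5^2)^×| = 5^2 − 1 = 24. Prime factorization: 24 = 2^3·3.
f is primitive ⇔ z has order 24 in GF(5)[z]/(f), i.e. z^(24/q) ≠ 1 for each prime q | 24.
z^(12) mod f = 1
z^(8) mod f = z + 4.
Since z^(12) = 1, the order of z divides 12 < 24; not primitive.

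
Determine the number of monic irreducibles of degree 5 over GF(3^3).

By the necklace-counting formula, N_27(5) = (1/5) Σ_{d|5} μ(5/d)·27^d.
Divisors of 5: 1, 5; μ(5/d) for each: -1, 1.
Σ = − 27^1 + 27^5 = 14348880.
N = 14348880/5 = 2869776.

2869776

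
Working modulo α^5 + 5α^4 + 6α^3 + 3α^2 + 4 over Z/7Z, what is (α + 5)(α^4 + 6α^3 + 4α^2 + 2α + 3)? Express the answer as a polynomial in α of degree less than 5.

6α^4 + 5α^2 + 6α + 4

Multiply in Z/7Z[α]: (α + 5)·(α^4 + 6α^3 + 4α^2 + 2α + 3) = α^5 + 4α^4 + 6α^3 + α^2 + 6α + 1.
Reduce using α^5 ≡ 2α^4 + α^3 + 4α^2 + 3 (mod α^5 + 5α^4 + 6α^3 + 3α^2 + 4).
Reduced: 6α^4 + 5α^2 + 6α + 4.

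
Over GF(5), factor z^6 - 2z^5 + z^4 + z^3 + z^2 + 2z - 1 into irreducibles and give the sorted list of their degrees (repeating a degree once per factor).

1, 2, 3

Write g(z) = z^6 - 2z^5 + z^4 + z^3 + z^2 + 2z - 1.
Roots in GF(5): g(0) = 4; g(1) = 3; g(2) = 1; g(3) = 0 → root; g(4) = 1.
Linear factors from roots: (z + 2).
Complete factorization: g(z) = (z + 2)·(z^2 + z + 2)·(z^3 + 2z + 1).
Factor degrees with multiplicity: 1 + 2 + 3 = 6.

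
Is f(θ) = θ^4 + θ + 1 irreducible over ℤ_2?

Yes

Check for roots in ℤ_2: f(0) = 1; f(1) = 1.
No roots, so no linear factors.
Monic irreducibles of degree 2 over GF(2): θ^2 + θ + 1.
None of them divide f (all give nonzero remainder).
No irreducible factor of degree ≤ 2 exists, so f is irreducible over GF(2).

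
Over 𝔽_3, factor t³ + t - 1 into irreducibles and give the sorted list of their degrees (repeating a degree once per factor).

Write g(t) = t³ + t - 1.
Roots in 𝔽_3: g(0) = 2; g(1) = 1; g(2) = 0 → root.
Linear factors from roots: (t + 1).
Complete factorization: g(t) = (t + 1)·(t² - t - 1).
Factor degrees with multiplicity: 1 + 2 = 3.

1, 2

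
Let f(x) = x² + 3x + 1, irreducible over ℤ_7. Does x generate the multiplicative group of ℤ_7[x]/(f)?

No

|GF(7^2)^×| = 7^2 − 1 = 48. Prime factorization: 48 = 2^4·3.
f is primitive ⇔ x has order 48 in GF(7)[x]/(f), i.e. x^(48/q) ≠ 1 for each prime q | 48.
x^(24) mod f = 1
x^(16) mod f = 1
Since x^(24) = 1, the order of x divides 24 < 48; not primitive.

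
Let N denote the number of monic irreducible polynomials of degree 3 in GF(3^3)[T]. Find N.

Gauss's count: N_{27}(3) = (1/3) Σ_{d|3} μ(3/d)·27^d.
Divisors of 3: 1, 3; μ(3/d) for each: -1, 1.
Σ = − 27^1 + 27^3 = 19656.
N = 19656/3 = 6552.

6552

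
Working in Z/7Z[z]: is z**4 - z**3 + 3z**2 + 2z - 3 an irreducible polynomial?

Write f(z) = z**4 - z**3 + 3z**2 + 2z - 3.
Check for roots in Z/7Z: f(0) = 4; f(1) = 2; f(2) = 0 → root; f(3) = 0 → root; f(4) = 0 → root; f(5) = 1; f(6) = 0 → root.
f(2) = 0, so (z − 2) divides f(z); f is reducible.

No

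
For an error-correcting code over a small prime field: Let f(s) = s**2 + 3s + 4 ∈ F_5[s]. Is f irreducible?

Yes

Check for roots in F_5: f(0) = 4; f(1) = 3; f(2) = 4; f(3) = 2; f(4) = 2.
No roots. A degree-2 polynomial over a field with no linear factor is irreducible.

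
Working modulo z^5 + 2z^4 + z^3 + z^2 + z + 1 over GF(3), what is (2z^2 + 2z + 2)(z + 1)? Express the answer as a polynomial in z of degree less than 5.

2z^3 + z^2 + z + 2

Multiply in GF(3)[z]: (2z^2 + 2z + 2)·(z + 1) = 2z^3 + z^2 + z + 2.
Reduced: 2z^3 + z^2 + z + 2.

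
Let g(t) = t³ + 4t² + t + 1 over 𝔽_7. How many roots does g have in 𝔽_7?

Evaluate at each of the 7 elements of 𝔽_7:
g(0) = 1; g(1) = 0 → root; g(2) = 6; g(3) = 4; g(4) = 0 → root; g(5) = 0 → root; g(6) = 3.
Roots: {1, 4, 5}.

3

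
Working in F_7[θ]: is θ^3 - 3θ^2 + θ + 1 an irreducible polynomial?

Write h(θ) = θ^3 - 3θ^2 + θ + 1.
Check for roots in F_7: h(0) = 1; h(1) = 0 → root; h(2) = 6; h(3) = 4; h(4) = 0 → root; h(5) = 0 → root; h(6) = 3.
h(1) = 0, so (θ − 1) divides h(θ); h is reducible.

No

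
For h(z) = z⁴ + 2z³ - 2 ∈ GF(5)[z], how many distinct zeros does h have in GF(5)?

Evaluate at each of the 5 elements of GF(5):
h(0) = 3; h(1) = 1; h(2) = 0 → root; h(3) = 3; h(4) = 2.
Roots: {2}.

1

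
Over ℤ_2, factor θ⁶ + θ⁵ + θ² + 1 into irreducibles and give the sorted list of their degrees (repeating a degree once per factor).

Write f(θ) = θ⁶ + θ⁵ + θ² + 1.
Roots in ℤ_2: f(0) = 1; f(1) = 0 → root.
Linear factors from roots: (θ + 1).
Complete factorization: f(θ) = (θ + 1)·(θ² + θ + 1)·(θ³ + θ² + 1).
Factor degrees with multiplicity: 1 + 2 + 3 = 6.

1, 2, 3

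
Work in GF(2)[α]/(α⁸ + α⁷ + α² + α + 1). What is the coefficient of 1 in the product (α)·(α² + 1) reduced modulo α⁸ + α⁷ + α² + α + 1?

Multiply in GF(2)[α]: (α)·(α² + 1) = α³ + α.
Reduced: α³ + α.

0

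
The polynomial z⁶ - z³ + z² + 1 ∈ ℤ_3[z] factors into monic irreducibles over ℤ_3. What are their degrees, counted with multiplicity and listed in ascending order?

6

Write h(z) = z⁶ - z³ + z² + 1.
Roots in ℤ_3: h(0) = 1; h(1) = 2; h(2) = 1.
Complete factorization: h(z) = (z⁶ - z³ + z² + 1).
Factor degrees with multiplicity: 6 = 6.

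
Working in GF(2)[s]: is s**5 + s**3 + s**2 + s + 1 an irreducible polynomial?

Write f(s) = s**5 + s**3 + s**2 + s + 1.
Check for roots in GF(2): f(0) = 1; f(1) = 1.
No roots, so no linear factors.
Monic irreducibles of degree 2 over GF(2): s**2 + s + 1.
None of them divide f (all give nonzero remainder).
No irreducible factor of degree ≤ 2 exists, so f is irreducible over GF(2).

Yes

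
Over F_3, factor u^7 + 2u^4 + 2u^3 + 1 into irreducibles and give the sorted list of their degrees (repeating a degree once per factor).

1, 1, 1, 1, 1, 2

Write f(u) = u^7 + 2u^4 + 2u^3 + 1.
Roots in F_3: f(0) = 1; f(1) = 0 → root; f(2) = 0 → root.
Linear factors from roots: (u + 2), (u + 1).
Complete factorization: f(u) = (u + 1)·(u + 2)^4·(u^2 + 1).
Factor degrees with multiplicity: 1 + 1 + 1 + 1 + 1 + 2 = 7.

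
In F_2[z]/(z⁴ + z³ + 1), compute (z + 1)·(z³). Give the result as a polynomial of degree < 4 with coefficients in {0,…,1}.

1

Multiply in F_2[z]: (z + 1)·(z³) = z⁴ + z³.
Reduce using z⁴ ≡ z³ + 1 (mod z⁴ + z³ + 1).
Reduced: 1.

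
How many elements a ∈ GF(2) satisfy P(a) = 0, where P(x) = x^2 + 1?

1

Evaluate at each of the 2 elements of GF(2):
P(0) = 1; P(1) = 0 → root.
Roots: {1}.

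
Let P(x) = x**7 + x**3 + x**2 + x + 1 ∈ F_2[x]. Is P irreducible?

Check for roots in F_2: P(0) = 1; P(1) = 1.
No roots, so no linear factors.
Monic irreducibles of degree 2 over GF(2): x**2 + x + 1.
None of them divide P (all give nonzero remainder).
Monic irreducibles of degree 3 over GF(2): x**3 + x + 1, x**3 + x**2 + 1.
None of them divide P (all give nonzero remainder).
No irreducible factor of degree ≤ 3 exists, so P is irreducible over GF(2).

Yes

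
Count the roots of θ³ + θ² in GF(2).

2

Write h(θ) = θ³ + θ².
Evaluate at each of the 2 elements of GF(2):
h(0) = 0 → root; h(1) = 0 → root.
Roots: {0, 1}.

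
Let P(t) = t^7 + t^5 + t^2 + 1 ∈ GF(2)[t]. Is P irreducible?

No

Check for roots in GF(2): P(0) = 1; P(1) = 0 → root.
P(1) = 0, so (t − 1) divides P(t); P is reducible.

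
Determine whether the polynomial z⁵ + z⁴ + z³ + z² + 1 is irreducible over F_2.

Yes

Write m(z) = z⁵ + z⁴ + z³ + z² + 1.
Check for roots in F_2: m(0) = 1; m(1) = 1.
No roots, so no linear factors.
Monic irreducibles of degree 2 over GF(2): z² + z + 1.
None of them divide m (all give nonzero remainder).
No irreducible factor of degree ≤ 2 exists, so m is irreducible over GF(2).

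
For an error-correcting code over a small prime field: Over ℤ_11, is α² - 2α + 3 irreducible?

No

Write h(α) = α² - 2α + 3.
Check each element of ℤ_11 for a root: h(0)=3, h(1)=2, h(2)=3, h(3)=6, h(4)=0, h(5)=7, h(6)=5, h(7)=5, h(8)=7, h(9)=0, h(10)=6.
h(4) = 0, so (α − 4) divides h(α); h is reducible.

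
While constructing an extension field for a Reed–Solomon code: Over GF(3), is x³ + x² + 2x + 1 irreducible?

Write h(x) = x³ + x² + 2x + 1.
Check for roots in GF(3): h(0) = 1; h(1) = 2; h(2) = 2.
No roots. A degree-3 polynomial over a field with no linear factor is irreducible.

Yes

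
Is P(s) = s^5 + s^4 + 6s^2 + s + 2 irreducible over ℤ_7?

Check for roots in ℤ_7: P(0) = 2; P(1) = 4; P(2) = 6; P(3) = 5; P(4) = 3; P(5) = 1; P(6) = 0 → root.
P(6) = 0, so (s − 6) divides P(s); P is reducible.

No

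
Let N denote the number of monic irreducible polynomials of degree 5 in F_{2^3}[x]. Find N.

The number of monic irreducibles of degree 5 over GF(8) is (1/5)·Σ_{d∣5} μ(5/d) 8^d.
Divisors of 5: 1, 5; μ(5/d) for each: -1, 1.
Σ = − 8^1 + 8^5 = 32760.
N = 32760/5 = 6552.

6552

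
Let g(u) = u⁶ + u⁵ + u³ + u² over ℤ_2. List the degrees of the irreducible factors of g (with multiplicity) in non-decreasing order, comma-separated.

1, 1, 1, 1, 2

Roots in ℤ_2: g(0) = 0 → root; g(1) = 0 → root.
Linear factors from roots: (u), (u + 1).
Complete factorization: g(u) = (u)^2·(u + 1)^2·(u² + u + 1).
Factor degrees with multiplicity: 1 + 1 + 1 + 1 + 2 = 6.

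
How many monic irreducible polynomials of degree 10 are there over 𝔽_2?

The number of monic irreducibles of degree 10 over GF(2) is (1/10)·Σ_{d∣10} μ(10/d) 2^d.
Divisors of 10: 1, 2, 5, 10; μ(10/d) for each: 1, -1, -1, 1.
Σ = 2^1 − 2^2 − 2^5 + 2^10 = 990.
N = 990/10 = 99.

99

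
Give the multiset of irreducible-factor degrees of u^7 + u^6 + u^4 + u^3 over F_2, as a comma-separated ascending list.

Write g(u) = u^7 + u^6 + u^4 + u^3.
Roots in F_2: g(0) = 0 → root; g(1) = 0 → root.
Linear factors from roots: (u), (u + 1).
Complete factorization: g(u) = (u + 1)^2·(u)^3·(u^2 + u + 1).
Factor degrees with multiplicity: 1 + 1 + 1 + 1 + 1 + 2 = 7.

1, 1, 1, 1, 1, 2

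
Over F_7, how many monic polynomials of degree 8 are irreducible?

By the necklace-counting formula, N_7(8) = (1/8) Σ_{d|8} μ(8/d)·7^d.
Divisors of 8: 1, 2, 4, 8; μ(8/d) for each: 0, 0, -1, 1.
Σ = − 7^4 + 7^8 = 5762400.
N = 5762400/8 = 720300.

720300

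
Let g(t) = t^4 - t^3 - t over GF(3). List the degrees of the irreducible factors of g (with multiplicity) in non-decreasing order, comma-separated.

Roots in GF(3): g(0) = 0 → root; g(1) = 2; g(2) = 0 → root.
Linear factors from roots: (t), (t + 1).
Complete factorization: g(t) = (t)·(t + 1)·(t^2 + t - 1).
Factor degrees with multiplicity: 1 + 1 + 2 = 4.

1, 1, 2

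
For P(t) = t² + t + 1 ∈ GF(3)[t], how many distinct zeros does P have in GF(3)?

Evaluate at each of the 3 elements of GF(3):
P(0) = 1; P(1) = 0 → root; P(2) = 1.
Roots: {1}.

1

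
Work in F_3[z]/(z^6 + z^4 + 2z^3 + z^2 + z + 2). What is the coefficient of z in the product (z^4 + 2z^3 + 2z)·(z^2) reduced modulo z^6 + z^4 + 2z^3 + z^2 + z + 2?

Multiply in F_3[z]: (z^4 + 2z^3 + 2z)·(z^2) = z^6 + 2z^5 + 2z^3.
Reduce using z^6 ≡ 2z^4 + z^3 + 2z^2 + 2z + 1 (mod z^6 + z^4 + 2z^3 + z^2 + z + 2).
Reduced: 2z^5 + 2z^4 + 2z^2 + 2z + 1.

2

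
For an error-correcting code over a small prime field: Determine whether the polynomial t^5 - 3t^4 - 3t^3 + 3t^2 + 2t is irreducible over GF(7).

No

Write g(t) = t^5 - 3t^4 - 3t^3 + 3t^2 + 2t.
Check for roots in GF(7): g(0) = 0 → root; g(1) = 0 → root; g(2) = 4; g(3) = 1; g(4) = 1; g(5) = 1; g(6) = 0 → root.
g(0) = 0, so (t) divides g(t); g is reducible.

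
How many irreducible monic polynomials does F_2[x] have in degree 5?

6

Gauss's count: N_{2}(5) = (1/5) Σ_{d|5} μ(5/d)·2^d.
Divisors of 5: 1, 5; μ(5/d) for each: -1, 1.
Σ = − 2^1 + 2^5 = 30.
N = 30/5 = 6.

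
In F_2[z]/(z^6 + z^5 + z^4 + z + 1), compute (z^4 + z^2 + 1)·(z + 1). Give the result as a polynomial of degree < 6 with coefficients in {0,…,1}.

z^5 + z^4 + z^3 + z^2 + z + 1

Multiply in F_2[z]: (z^4 + z^2 + 1)·(z + 1) = z^5 + z^4 + z^3 + z^2 + z + 1.
Reduced: z^5 + z^4 + z^3 + z^2 + z + 1.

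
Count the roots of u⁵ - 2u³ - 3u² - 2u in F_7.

Write f(u) = u⁵ - 2u³ - 3u² - 2u.
Evaluate at each of the 7 elements of F_7:
f(0) = 0 → root; f(1) = 1; f(2) = 0 → root; f(3) = 2; f(4) = 0 → root; f(5) = 4; f(6) = 0 → root.
Roots: {0, 2, 4, 6}.

4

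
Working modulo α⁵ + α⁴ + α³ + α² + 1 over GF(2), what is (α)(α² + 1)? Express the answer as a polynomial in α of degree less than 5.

α^3 + α

Multiply in GF(2)[α]: (α)·(α² + 1) = α³ + α.
Reduced: α³ + α.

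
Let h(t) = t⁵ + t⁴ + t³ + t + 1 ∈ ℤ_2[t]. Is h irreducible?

Check for roots in ℤ_2: h(0) = 1; h(1) = 1.
No roots, so no linear factors.
Monic irreducibles of degree 2 over GF(2): t² + t + 1.
None of them divide h (all give nonzero remainder).
No irreducible factor of degree ≤ 2 exists, so h is irreducible over GF(2).

Yes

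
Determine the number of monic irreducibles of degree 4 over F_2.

3

Gauss's count: N_{2}(4) = (1/4) Σ_{d|4} μ(4/d)·2^d.
Divisors of 4: 1, 2, 4; μ(4/d) for each: 0, -1, 1.
Σ = − 2^2 + 2^4 = 12.
N = 12/4 = 3.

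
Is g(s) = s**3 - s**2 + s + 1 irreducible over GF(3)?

Yes

Check for roots in GF(3): g(0) = 1; g(1) = 2; g(2) = 1.
No roots. A degree-3 polynomial over a field with no linear factor is irreducible.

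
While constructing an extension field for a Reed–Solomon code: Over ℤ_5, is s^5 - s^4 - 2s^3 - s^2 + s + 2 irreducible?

Write f(s) = s^5 - s^4 - 2s^3 - s^2 + s + 2.
Check for roots in ℤ_5: f(0) = 2; f(1) = 0 → root; f(2) = 0 → root; f(3) = 4; f(4) = 0 → root.
f(1) = 0, so (s − 1) divides f(s); f is reducible.

No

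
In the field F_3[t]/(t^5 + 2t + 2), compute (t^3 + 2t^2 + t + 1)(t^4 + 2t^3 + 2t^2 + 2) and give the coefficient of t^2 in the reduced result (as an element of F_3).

Multiply in F_3[t]: (t^3 + 2t^2 + t + 1)·(t^4 + 2t^3 + 2t^2 + 2) = t^7 + t^6 + t^5 + t^4 + 2t + 2.
Reduce using t^5 ≡ t + 1 (mod t^5 + 2t + 2).
Reduced: t^4 + t^3 + 2t^2 + t.

2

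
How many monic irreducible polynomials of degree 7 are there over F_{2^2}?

The number of monic irreducibles of degree 7 over GF(4) is (1/7)·Σ_{d∣7} μ(7/d) 4^d.
Divisors of 7: 1, 7; μ(7/d) for each: -1, 1.
Σ = − 4^1 + 4^7 = 16380.
N = 16380/7 = 2340.

2340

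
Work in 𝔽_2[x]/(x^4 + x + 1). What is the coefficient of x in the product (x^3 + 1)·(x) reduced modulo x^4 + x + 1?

0

Multiply in 𝔽_2[x]: (x^3 + 1)·(x) = x^4 + x.
Reduce using x^4 ≡ x + 1 (mod x^4 + x + 1).
Reduced: 1.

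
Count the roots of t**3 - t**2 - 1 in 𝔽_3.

Write P(t) = t**3 - t**2 - 1.
Evaluate at each of the 3 elements of 𝔽_3:
P(0) = 2; P(1) = 2; P(2) = 0 → root.
Roots: {2}.

1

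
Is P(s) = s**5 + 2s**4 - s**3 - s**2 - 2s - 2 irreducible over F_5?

Check for roots in F_5: P(0) = 3; P(1) = 2; P(2) = 1; P(3) = 1; P(4) = 1.
No roots, so no linear factors.
Degree-2 irreducible divisors: test the 10 monic irreducibles of degree 2 over GF(5).
None of them divide P (all give nonzero remainder).
No irreducible factor of degree ≤ 2 exists, so P is irreducible over GF(5).

Yes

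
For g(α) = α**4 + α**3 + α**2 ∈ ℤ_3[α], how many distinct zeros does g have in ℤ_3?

Evaluate at each of the 3 elements of ℤ_3:
g(0) = 0 → root; g(1) = 0 → root; g(2) = 1.
Roots: {0, 1}.

2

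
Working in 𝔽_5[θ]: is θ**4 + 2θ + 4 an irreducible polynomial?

Yes

Write f(θ) = θ**4 + 2θ + 4.
Check for roots in 𝔽_5: f(0) = 4; f(1) = 2; f(2) = 4; f(3) = 1; f(4) = 3.
No roots, so no linear factors.
Degree-2 irreducible divisors: test the 10 monic irreducibles of degree 2 over GF(5).
None of them divide f (all give nonzero remainder).
No irreducible factor of degree ≤ 2 exists, so f is irreducible over GF(5).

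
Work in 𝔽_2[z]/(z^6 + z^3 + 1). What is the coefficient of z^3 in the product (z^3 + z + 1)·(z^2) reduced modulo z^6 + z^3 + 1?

Multiply in 𝔽_2[z]: (z^3 + z + 1)·(z^2) = z^5 + z^3 + z^2.
Reduced: z^5 + z^3 + z^2.

1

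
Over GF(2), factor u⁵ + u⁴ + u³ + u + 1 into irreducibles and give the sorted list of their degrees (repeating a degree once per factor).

Write g(u) = u⁵ + u⁴ + u³ + u + 1.
Roots in GF(2): g(0) = 1; g(1) = 1.
Complete factorization: g(u) = (u⁵ + u⁴ + u³ + u + 1).
Factor degrees with multiplicity: 5 = 5.

5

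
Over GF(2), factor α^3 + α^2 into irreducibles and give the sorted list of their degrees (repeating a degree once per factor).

1, 1, 1

Write g(α) = α^3 + α^2.
Roots in GF(2): g(0) = 0 → root; g(1) = 0 → root.
Linear factors from roots: (α), (α + 1).
Complete factorization: g(α) = (α + 1)·(α)^2.
Factor degrees with multiplicity: 1 + 1 + 1 = 3.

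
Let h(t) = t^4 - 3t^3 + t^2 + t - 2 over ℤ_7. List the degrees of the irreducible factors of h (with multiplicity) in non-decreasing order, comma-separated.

Complete factorization: h(t) = (t^2 + 2)·(t^2 - 3t - 1).
Factor degrees with multiplicity: 2 + 2 = 4.

2, 2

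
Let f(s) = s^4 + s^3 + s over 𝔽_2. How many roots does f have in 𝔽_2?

Evaluate at each of the 2 elements of 𝔽_2:
f(0) = 0 → root; f(1) = 1.
Roots: {0}.

1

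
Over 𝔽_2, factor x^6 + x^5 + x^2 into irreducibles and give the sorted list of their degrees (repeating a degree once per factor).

1, 1, 4

Write f(x) = x^6 + x^5 + x^2.
Roots in 𝔽_2: f(0) = 0 → root; f(1) = 1.
Linear factors from roots: (x).
Complete factorization: f(x) = (x)^2·(x^4 + x^3 + 1).
Factor degrees with multiplicity: 1 + 1 + 4 = 6.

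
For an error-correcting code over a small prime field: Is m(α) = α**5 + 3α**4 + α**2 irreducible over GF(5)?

No

Check for roots in GF(5): m(0) = 0 → root; m(1) = 0 → root; m(2) = 4; m(3) = 0 → root; m(4) = 3.
m(0) = 0, so (α) divides m(α); m is reducible.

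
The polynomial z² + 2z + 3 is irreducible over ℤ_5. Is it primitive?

Yes

Write f(z) = z² + 2z + 3.
|GF(5^2)^×| = 5^2 − 1 = 24. Prime factorization: 24 = 2^3·3.
f is primitive ⇔ z has order 24 in GF(5)[z]/(f), i.e. z^(24/q) ≠ 1 for each prime q | 24.
z^(12) mod f = 4.
z^(8) mod f = 4z + 1.
None equal 1, so z has full order 24; f is primitive.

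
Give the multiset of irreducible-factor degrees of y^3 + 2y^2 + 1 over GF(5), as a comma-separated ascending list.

3

Write g(y) = y^3 + 2y^2 + 1.
Roots in GF(5): g(0) = 1; g(1) = 4; g(2) = 2; g(3) = 1; g(4) = 2.
Complete factorization: g(y) = (y^3 + 2y^2 + 1).
Factor degrees with multiplicity: 3 = 3.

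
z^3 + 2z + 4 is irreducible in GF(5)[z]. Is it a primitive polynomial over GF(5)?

No

Write f(z) = z^3 + 2z + 4.
|GF(5^3)^×| = 5^3 − 1 = 124. Prime factorization: 124 = 2^2·31.
f is primitive ⇔ z has order 124 in GF(5)[z]/(f), i.e. z^(124/q) ≠ 1 for each prime q | 124.
z^(62) mod f = 1
z^(4) mod f = 3z^2 + z.
Since z^(62) = 1, the order of z divides 62 < 124; not primitive.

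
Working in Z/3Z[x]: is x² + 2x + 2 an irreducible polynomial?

Yes

Write P(x) = x² + 2x + 2.
Check for roots in Z/3Z: P(0) = 2; P(1) = 2; P(2) = 1.
No roots. A degree-2 polynomial over a field with no linear factor is irreducible.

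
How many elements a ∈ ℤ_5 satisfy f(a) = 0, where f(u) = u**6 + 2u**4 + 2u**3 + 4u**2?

Evaluate at each of the 5 elements of ℤ_5:
f(0) = 0 → root; f(1) = 4; f(2) = 3; f(3) = 1; f(4) = 0 → root.
Roots: {0, 4}.

2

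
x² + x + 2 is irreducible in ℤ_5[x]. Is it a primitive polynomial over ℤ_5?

Yes

Write f(x) = x² + x + 2.
|GF(5^2)^×| = 5^2 − 1 = 24. Prime factorization: 24 = 2^3·3.
f is primitive ⇔ x has order 24 in GF(5)[x]/(f), i.e. x^(24/q) ≠ 1 for each prime q | 24.
x^(12) mod f = 4.
x^(8) mod f = 3x + 1.
None equal 1, so x has full order 24; f is primitive.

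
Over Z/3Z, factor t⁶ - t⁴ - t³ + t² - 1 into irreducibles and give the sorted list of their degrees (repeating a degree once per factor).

Write g(t) = t⁶ - t⁴ - t³ + t² - 1.
Roots in Z/3Z: g(0) = 2; g(1) = 2; g(2) = 1.
Complete factorization: g(t) = (t⁶ - t⁴ - t³ + t² - 1).
Factor degrees with multiplicity: 6 = 6.

6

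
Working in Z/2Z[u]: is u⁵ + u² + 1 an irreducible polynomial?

Yes

Write f(u) = u⁵ + u² + 1.
Check for roots in Z/2Z: f(0) = 1; f(1) = 1.
No roots, so no linear factors.
Monic irreducibles of degree 2 over GF(2): u² + u + 1.
None of them divide f (all give nonzero remainder).
No irreducible factor of degree ≤ 2 exists, so f is irreducible over GF(2).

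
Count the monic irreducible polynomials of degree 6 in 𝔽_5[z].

Gauss's count: N_{5}(6) = (1/6) Σ_{d|6} μ(6/d)·5^d.
Divisors of 6: 1, 2, 3, 6; μ(6/d) for each: 1, -1, -1, 1.
Σ = 5^1 − 5^2 − 5^3 + 5^6 = 15480.
N = 15480/6 = 2580.

2580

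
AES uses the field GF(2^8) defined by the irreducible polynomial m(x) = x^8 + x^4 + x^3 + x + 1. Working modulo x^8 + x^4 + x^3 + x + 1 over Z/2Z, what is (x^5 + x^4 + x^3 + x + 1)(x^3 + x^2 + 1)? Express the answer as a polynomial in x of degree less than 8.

Multiply in Z/2Z[x]: (x^5 + x^4 + x^3 + x + 1)·(x^3 + x^2 + 1) = x^8 + x^3 + x^2 + x + 1.
Reduce using x^8 ≡ x^4 + x^3 + x + 1 (mod x^8 + x^4 + x^3 + x + 1).
Reduced: x^4 + x^2.

x^4 + x^2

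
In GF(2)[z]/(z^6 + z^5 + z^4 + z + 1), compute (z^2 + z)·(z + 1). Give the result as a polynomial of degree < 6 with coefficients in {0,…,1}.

z^3 + z

Multiply in GF(2)[z]: (z^2 + z)·(z + 1) = z^3 + z.
Reduced: z^3 + z.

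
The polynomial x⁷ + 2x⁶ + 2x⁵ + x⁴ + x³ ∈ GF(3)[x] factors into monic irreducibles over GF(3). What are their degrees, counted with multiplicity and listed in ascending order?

1, 1, 1, 2, 2

Write f(x) = x⁷ + 2x⁶ + 2x⁵ + x⁴ + x³.
Roots in GF(3): f(0) = 0 → root; f(1) = 1; f(2) = 2.
Linear factors from roots: (x).
Complete factorization: f(x) = (x)^3·(x² + x + 2)^2.
Factor degrees with multiplicity: 1 + 1 + 1 + 2 + 2 = 7.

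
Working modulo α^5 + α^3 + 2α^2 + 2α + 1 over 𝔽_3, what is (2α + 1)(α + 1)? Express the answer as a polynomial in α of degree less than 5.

Multiply in 𝔽_3[α]: (2α + 1)·(α + 1) = 2α^2 + 1.
Reduced: 2α^2 + 1.

2α^2 + 1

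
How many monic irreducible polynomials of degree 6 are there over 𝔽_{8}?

Gauss's count: N_{8}(6) = (1/6) Σ_{d|6} μ(6/d)·8^d.
Divisors of 6: 1, 2, 3, 6; μ(6/d) for each: 1, -1, -1, 1.
Σ = 8^1 − 8^2 − 8^3 + 8^6 = 261576.
N = 261576/6 = 43596.

43596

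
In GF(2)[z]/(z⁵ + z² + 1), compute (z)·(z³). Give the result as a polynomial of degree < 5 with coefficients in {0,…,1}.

Multiply in GF(2)[z]: (z)·(z³) = z⁴.
Reduced: z⁴.

z^4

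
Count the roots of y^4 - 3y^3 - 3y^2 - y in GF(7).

1

Write P(y) = y^4 - 3y^3 - 3y^2 - y.
Evaluate at each of the 7 elements of GF(7):
P(0) = 0 → root; P(1) = 1; P(2) = 6; P(3) = 5; P(4) = 5; P(5) = 2; P(6) = 2.
Roots: {0}.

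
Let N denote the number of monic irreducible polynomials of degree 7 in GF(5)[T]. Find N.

The number of monic irreducibles of degree 7 over GF(5) is (1/7)·Σ_{d∣7} μ(7/d) 5^d.
Divisors of 7: 1, 7; μ(7/d) for each: -1, 1.
Σ = − 5^1 + 5^7 = 78120.
N = 78120/7 = 11160.

11160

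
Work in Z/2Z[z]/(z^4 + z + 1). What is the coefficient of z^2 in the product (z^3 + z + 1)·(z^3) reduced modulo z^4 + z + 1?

1

Multiply in Z/2Z[z]: (z^3 + z + 1)·(z^3) = z^6 + z^4 + z^3.
Reduce using z^4 ≡ z + 1 (mod z^4 + z + 1).
Reduced: z^2 + z + 1.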